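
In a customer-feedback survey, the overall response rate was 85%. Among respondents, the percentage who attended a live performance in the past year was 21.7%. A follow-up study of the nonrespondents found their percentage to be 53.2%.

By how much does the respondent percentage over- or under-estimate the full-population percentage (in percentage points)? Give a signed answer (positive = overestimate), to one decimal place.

Nonresponse fraction = 1 − 0.85 = 0.15.
Bias = (nonresponse fraction) × (respondent percentage − nonrespondent percentage)
     = 0.15 × (21.7 − 53.2) = 0.15 × -31.5 = -4.725.

-4.7 percentage points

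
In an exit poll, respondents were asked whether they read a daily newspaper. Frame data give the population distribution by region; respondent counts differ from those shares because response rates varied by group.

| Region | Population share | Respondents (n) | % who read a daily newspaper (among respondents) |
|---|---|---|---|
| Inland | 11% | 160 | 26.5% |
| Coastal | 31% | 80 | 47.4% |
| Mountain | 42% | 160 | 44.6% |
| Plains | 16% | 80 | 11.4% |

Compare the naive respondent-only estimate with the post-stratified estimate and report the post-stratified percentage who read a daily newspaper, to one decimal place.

Unadjusted (pooled respondent) estimate weights by respondent counts:
  (160/480)×26.5 + (80/480)×47.4 + (160/480)×44.6 + (80/480)×11.4 = 33.5%
Reweighting by population region shares:
  0.11×26.5 + 0.31×47.4 + 0.42×44.6 + 0.16×11.4 = 38.165%

38.2%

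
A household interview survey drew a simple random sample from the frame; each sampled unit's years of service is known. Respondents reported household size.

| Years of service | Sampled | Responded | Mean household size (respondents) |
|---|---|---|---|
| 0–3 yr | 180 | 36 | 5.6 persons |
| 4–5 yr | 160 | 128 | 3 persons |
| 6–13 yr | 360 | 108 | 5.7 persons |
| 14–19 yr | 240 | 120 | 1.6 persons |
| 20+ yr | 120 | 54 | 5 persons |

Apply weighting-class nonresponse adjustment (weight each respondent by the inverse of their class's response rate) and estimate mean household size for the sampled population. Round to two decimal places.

Response rates by class: 0–3 yr 36/180 = 20%, 4–5 yr 128/160 = 80%, 6–13 yr 108/360 = 30%, 14–19 yr 120/240 = 50%, 20+ yr 54/120 = 45%.
Each respondent's weight = sampled/responded in their class; summing within a class gives n_sampled, so:
  0–3 yr: 180 × 5.6 = 1008
  4–5 yr: 160 × 3 = 480
  6–13 yr: 360 × 5.7 = 2052
  14–19 yr: 240 × 1.6 = 384
  20+ yr: 120 × 5 = 600
Adjusted estimate = 4524 / 1,060 = 4.26792 → 4.27.

4.27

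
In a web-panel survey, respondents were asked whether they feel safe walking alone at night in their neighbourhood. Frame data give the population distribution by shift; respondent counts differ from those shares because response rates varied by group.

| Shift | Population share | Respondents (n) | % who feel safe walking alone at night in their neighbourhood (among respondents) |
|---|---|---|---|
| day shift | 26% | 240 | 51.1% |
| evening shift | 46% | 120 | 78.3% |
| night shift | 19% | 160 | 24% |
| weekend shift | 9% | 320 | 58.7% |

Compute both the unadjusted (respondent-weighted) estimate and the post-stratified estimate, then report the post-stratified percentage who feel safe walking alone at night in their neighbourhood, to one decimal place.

Without adjustment, the pooled respondent share is:
  (240/840)×51.1 + (120/840)×78.3 + (160/840)×24 + (320/840)×58.7 = 52.719%
Post-stratifying to population shares instead:
  0.26×51.1 + 0.46×78.3 + 0.19×24 + 0.09×58.7 = 59.147%

59.1%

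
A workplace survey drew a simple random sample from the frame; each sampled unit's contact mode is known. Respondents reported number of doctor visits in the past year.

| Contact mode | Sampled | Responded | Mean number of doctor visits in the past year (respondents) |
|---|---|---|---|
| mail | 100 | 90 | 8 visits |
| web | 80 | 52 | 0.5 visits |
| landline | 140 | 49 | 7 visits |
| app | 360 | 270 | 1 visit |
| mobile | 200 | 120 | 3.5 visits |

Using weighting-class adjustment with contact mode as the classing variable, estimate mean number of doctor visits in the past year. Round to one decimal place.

3.3

Class response rates: mail 90/100 = 90%, web 52/80 = 65%, landline 49/140 = 35%, app 270/360 = 75%, mobile 120/200 = 60%.
Inverse-response-rate weighting restores each class to its sampled count, so class totals weight by n_sampled:
  mail: 100 × 8 = 800
  web: 80 × 0.5 = 40
  landline: 140 × 7 = 980
  app: 360 × 1 = 360
  mobile: 200 × 3.5 = 700
Adjusted estimate = 2880 / 880 = 3.27273 → 3.3.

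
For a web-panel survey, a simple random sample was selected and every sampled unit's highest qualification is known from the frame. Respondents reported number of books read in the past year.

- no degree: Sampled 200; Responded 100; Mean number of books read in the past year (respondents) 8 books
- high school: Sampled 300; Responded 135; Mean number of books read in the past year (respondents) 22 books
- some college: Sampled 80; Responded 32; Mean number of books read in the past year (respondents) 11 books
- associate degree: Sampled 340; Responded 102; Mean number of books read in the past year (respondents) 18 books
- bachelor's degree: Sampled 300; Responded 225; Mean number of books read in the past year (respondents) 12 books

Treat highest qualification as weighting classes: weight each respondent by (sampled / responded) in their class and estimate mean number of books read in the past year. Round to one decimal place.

Response rates by class: no degree 100/200 = 50%, high school 135/300 = 45%, some college 32/80 = 40%, associate degree 102/340 = 30%, bachelor's degree 225/300 = 75%.
Weighting each respondent by the inverse class response rate inflates each class back to its sampled size, so the class weight is n_sampled:
  no degree: 200 × 8 = 1600
  high school: 300 × 22 = 6600
  some college: 80 × 11 = 880
  associate degree: 340 × 18 = 6120
  bachelor's degree: 300 × 12 = 3600
Adjusted estimate = 18,800 / 1,220 = 15.4098 → 15.4.

15.4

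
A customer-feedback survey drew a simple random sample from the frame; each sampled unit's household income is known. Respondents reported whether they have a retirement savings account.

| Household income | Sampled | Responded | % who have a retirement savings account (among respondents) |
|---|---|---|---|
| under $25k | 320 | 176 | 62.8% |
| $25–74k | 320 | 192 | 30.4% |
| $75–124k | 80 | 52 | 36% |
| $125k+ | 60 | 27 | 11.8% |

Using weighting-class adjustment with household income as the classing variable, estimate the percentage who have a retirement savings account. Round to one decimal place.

42.8%

Class response rates: under $25k 176/320 = 55%, $25–74k 192/320 = 60%, $75–124k 52/80 = 65%, $125k+ 27/60 = 45%.
Inverse-response-rate weighting restores each class to its sampled count, so class totals weight by n_sampled:
  under $25k: 320 × 62.8 = 20,096
  $25–74k: 320 × 30.4 = 9728
  $75–124k: 80 × 36 = 2880
  $125k+: 60 × 11.8 = 708
Adjusted estimate = 33,412 / 780 = 42.8359 → 42.8%.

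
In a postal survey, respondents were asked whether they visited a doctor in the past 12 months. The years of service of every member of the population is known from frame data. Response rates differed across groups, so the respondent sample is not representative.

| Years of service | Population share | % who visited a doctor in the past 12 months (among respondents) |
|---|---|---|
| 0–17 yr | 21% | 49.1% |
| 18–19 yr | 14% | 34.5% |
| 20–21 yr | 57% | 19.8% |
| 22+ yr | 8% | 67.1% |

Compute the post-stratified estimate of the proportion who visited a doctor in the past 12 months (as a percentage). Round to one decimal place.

31.8%

Post-stratification weights by population share, not respondent share:
  0–17 yr: 0.21 × 49.1 = 10.311
  18–19 yr: 0.14 × 34.5 = 4.83
  20–21 yr: 0.57 × 19.8 = 11.286
  22+ yr: 0.08 × 67.1 = 5.368
Post-stratified estimate = 31.795 → 31.8%.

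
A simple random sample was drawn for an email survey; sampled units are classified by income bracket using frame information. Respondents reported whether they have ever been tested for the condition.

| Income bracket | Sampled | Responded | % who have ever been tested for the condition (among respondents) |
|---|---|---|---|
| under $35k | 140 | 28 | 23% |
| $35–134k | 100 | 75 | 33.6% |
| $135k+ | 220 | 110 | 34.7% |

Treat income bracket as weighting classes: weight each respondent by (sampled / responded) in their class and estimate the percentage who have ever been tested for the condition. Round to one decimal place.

30.9%

Class response rates: under $35k 28/140 = 20%, $35–134k 75/100 = 75%, $135k+ 110/220 = 50%.
Weighting each respondent by the inverse class response rate inflates each class back to its sampled size, so the class weight is n_sampled:
  under $35k: 140 × 23 = 3220
  $35–134k: 100 × 33.6 = 3360
  $135k+: 220 × 34.7 = 7634
Adjusted estimate = 14,214 / 460 = 30.9 → 30.9%.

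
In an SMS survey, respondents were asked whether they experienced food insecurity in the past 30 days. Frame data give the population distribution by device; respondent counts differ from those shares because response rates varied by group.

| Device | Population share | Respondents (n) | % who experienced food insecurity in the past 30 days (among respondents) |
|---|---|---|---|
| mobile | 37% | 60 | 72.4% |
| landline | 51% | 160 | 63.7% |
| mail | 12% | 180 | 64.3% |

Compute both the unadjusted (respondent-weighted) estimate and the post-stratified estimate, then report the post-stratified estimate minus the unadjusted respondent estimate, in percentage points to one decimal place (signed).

Unadjusted (pooled respondent) estimate weights by respondent counts:
  (60/400)×72.4 + (160/400)×63.7 + (180/400)×64.3 = 65.275%
Reweighting by population device shares:
  0.37×72.4 + 0.51×63.7 + 0.12×64.3 = 66.991%
Difference = 66.991 − 65.275 = 1.716 pp.

+1.7 percentage points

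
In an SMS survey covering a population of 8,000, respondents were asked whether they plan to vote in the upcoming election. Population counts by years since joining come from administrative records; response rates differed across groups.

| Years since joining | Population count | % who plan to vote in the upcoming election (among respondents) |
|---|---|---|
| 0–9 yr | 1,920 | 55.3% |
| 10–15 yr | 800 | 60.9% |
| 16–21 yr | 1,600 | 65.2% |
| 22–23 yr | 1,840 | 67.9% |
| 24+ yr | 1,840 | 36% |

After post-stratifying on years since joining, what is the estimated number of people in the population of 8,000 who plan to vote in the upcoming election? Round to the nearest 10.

4,500

Each cell contributes its population count × the respondent rate:
  0–9 yr: 1,920 × 55.3% = 1061.76
  10–15 yr: 800 × 60.9% = 487.2
  16–21 yr: 1,600 × 65.2% = 1043.2
  22–23 yr: 1,840 × 67.9% = 1249.36
  24+ yr: 1,840 × 36% = 662.4
Estimated total = 4503.92 → 4,500.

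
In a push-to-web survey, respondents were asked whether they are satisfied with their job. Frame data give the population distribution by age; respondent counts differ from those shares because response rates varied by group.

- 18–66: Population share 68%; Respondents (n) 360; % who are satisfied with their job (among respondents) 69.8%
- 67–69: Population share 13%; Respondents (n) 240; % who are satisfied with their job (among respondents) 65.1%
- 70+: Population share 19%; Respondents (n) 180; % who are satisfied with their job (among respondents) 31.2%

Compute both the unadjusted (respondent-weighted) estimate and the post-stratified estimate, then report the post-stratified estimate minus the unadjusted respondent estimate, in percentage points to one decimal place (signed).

+2.4 percentage points

Without adjustment, the pooled respondent share is:
  (360/780)×69.8 + (240/780)×65.1 + (180/780)×31.2 = 59.4462%
Post-stratifying to population shares instead:
  0.68×69.8 + 0.13×65.1 + 0.19×31.2 = 61.855%
Difference = 61.855 − 59.4462 = 2.4088 pp.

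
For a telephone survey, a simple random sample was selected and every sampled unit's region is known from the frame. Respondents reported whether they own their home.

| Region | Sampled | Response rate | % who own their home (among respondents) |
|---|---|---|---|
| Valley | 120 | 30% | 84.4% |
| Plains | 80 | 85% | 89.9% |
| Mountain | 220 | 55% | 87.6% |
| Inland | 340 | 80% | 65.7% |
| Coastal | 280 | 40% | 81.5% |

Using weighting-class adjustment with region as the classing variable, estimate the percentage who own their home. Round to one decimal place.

78.6%

Each respondent's weight = sampled/responded in their class; summing within a class gives n_sampled, so:
  Valley: 120 × 84.4 = 10,128
  Plains: 80 × 89.9 = 7192
  Mountain: 220 × 87.6 = 19,272
  Inland: 340 × 65.7 = 22,338
  Coastal: 280 × 81.5 = 22,820
Adjusted estimate = 81,750 / 1,040 = 78.6058 → 78.6%.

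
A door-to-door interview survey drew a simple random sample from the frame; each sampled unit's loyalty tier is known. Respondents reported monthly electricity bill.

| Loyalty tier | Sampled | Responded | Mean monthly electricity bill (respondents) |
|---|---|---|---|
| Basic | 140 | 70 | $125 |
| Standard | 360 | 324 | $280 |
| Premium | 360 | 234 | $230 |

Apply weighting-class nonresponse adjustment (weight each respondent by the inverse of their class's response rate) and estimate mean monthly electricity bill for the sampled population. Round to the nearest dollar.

$234

Class response rates: Basic 70/140 = 50%, Standard 324/360 = 90%, Premium 234/360 = 65%.
Each respondent's weight = sampled/responded in their class; summing within a class gives n_sampled, so:
  Basic: 140 × 125 = 17,500
  Standard: 360 × 280 = 100,800
  Premium: 360 × 230 = 82,800
Adjusted estimate = 201,100 / 860 = 233.837 → $234.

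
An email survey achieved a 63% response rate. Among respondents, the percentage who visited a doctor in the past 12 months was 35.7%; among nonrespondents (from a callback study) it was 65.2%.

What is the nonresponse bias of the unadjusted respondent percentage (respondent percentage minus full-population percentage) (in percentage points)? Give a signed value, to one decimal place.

-10.9 percentage points

Nonresponse fraction = 1 − 0.63 = 0.37.
Bias = (nonresponse fraction) × (respondent percentage − nonrespondent percentage)
     = 0.37 × (35.7 − 65.2) = 0.37 × -29.5 = -10.915.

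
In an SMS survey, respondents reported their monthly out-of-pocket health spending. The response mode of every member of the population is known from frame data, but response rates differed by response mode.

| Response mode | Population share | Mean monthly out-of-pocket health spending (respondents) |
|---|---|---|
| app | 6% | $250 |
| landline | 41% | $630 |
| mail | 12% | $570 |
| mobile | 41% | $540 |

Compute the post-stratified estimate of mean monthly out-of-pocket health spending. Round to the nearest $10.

$560

Post-stratification weights by population share, not respondent share:
  app: 0.06 × 250 = 15
  landline: 0.41 × 630 = 258.3
  mail: 0.12 × 570 = 68.4
  mobile: 0.41 × 540 = 221.4
Post-stratified estimate = 563.1 → $560.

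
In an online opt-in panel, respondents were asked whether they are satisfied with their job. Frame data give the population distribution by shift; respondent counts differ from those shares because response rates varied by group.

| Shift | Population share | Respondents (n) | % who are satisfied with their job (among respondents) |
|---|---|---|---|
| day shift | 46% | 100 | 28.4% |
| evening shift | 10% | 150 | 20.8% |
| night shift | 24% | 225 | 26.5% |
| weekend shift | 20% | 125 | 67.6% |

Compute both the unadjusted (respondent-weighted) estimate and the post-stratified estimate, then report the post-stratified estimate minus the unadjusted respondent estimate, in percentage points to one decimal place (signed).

+1.1 percentage points

Unadjusted (pooled respondent) estimate weights by respondent counts:
  (100/600)×28.4 + (150/600)×20.8 + (225/600)×26.5 + (125/600)×67.6 = 33.9542%
Reweighting by population shift shares:
  0.46×28.4 + 0.1×20.8 + 0.24×26.5 + 0.2×67.6 = 35.024%
Difference = 35.024 − 33.9542 = 1.0698 pp.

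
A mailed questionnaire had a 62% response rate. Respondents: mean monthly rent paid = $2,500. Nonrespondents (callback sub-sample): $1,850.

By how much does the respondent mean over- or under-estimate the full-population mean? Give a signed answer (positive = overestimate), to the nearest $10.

Nonresponse fraction = 1 − 0.62 = 0.38.
Bias = (nonresponse fraction) × (respondent mean − nonrespondent mean)
     = 0.38 × (2500 − 1850) = 0.38 × 650 = 247.

+$250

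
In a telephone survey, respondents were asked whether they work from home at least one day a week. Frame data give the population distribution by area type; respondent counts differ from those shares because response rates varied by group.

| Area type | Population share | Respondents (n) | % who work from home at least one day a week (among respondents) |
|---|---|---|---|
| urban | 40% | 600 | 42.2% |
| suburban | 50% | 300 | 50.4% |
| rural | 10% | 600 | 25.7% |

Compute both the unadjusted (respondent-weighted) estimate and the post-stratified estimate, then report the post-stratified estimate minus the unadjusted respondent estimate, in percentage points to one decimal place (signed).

+7.4 percentage points

Naive respondent-only estimate (weights = respondent counts):
  (600/1500)×42.2 + (300/1500)×50.4 + (600/1500)×25.7 = 37.24%
Post-stratifying to population shares instead:
  0.4×42.2 + 0.5×50.4 + 0.1×25.7 = 44.65%
Difference = 44.65 − 37.24 = 7.41 pp.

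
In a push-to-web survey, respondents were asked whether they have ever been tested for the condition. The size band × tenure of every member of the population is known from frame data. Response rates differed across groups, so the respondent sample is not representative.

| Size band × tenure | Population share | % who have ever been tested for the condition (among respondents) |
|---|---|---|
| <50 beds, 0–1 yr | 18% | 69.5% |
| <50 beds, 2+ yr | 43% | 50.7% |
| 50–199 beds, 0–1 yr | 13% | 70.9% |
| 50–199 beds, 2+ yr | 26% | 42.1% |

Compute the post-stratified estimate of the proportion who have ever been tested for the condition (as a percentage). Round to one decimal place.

54.5%

Post-stratification weights by population share, not respondent share:
  <50 beds, 0–1 yr: 0.18 × 69.5 = 12.51
  <50 beds, 2+ yr: 0.43 × 50.7 = 21.801
  50–199 beds, 0–1 yr: 0.13 × 70.9 = 9.217
  50–199 beds, 2+ yr: 0.26 × 42.1 = 10.946
Post-stratified estimate = 54.474 → 54.5%.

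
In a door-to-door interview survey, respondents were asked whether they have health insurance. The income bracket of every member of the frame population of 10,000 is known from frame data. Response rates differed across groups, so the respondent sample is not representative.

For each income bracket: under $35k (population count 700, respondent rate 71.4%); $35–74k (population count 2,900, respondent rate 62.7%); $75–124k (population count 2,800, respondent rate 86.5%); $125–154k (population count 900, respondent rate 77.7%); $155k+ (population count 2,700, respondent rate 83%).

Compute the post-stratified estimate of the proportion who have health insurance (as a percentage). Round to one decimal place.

76.8%

Weight each group's respondent value by its population share:
  under $35k: (700/10,000) × 71.4 = 4.998
  $35–74k: (2,900/10,000) × 62.7 = 18.183
  $75–124k: (2,800/10,000) × 86.5 = 24.22
  $125–154k: (900/10,000) × 77.7 = 6.993
  $155k+: (2,700/10,000) × 83 = 22.41
Post-stratified estimate = 76.804 → 76.8%.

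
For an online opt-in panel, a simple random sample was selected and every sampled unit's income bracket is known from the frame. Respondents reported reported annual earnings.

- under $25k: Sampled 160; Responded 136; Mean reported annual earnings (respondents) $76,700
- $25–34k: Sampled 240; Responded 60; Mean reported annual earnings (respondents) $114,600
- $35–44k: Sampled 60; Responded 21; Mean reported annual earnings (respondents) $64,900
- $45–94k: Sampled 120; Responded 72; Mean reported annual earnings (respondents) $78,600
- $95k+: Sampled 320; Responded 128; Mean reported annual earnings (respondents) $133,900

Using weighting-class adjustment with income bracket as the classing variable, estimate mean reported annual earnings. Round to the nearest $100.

$106,600

Response rates by class: under $25k 136/160 = 85%, $25–34k 60/240 = 25%, $35–44k 21/60 = 35%, $45–94k 72/120 = 60%, $95k+ 128/320 = 40%.
Each respondent's weight = sampled/responded in their class; summing within a class gives n_sampled, so:
  under $25k: 160 × 76,700 = 12,272,000
  $25–34k: 240 × 114,600 = 27,504,000
  $35–44k: 60 × 64,900 = 3,894,000
  $45–94k: 120 × 78,600 = 9,432,000
  $95k+: 320 × 133,900 = 42,848,000
Adjusted estimate = 95,950,000 / 900 = 106611 → $106,600.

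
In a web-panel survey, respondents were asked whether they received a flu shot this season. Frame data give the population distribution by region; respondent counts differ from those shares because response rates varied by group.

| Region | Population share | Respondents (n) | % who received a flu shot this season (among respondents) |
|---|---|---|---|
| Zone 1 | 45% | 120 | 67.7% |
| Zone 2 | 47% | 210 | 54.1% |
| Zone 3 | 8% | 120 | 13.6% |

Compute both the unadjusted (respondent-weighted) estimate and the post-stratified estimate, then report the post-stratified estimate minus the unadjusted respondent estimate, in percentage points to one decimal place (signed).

Naive respondent-only estimate (weights = respondent counts):
  (120/450)×67.7 + (210/450)×54.1 + (120/450)×13.6 = 46.9267%
Reweighting by population region shares:
  0.45×67.7 + 0.47×54.1 + 0.08×13.6 = 56.98%
Difference = 56.98 − 46.9267 = 10.0533 pp.

+10.1 percentage points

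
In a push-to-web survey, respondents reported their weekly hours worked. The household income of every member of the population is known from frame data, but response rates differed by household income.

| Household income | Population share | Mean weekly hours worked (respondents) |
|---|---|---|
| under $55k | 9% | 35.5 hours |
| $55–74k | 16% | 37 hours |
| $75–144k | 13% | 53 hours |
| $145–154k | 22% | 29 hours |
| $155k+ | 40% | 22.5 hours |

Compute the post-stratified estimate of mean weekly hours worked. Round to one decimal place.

Each cell contributes population-share × respondent value:
  under $55k: 0.09 × 35.5 = 3.195
  $55–74k: 0.16 × 37 = 5.92
  $75–144k: 0.13 × 53 = 6.89
  $145–154k: 0.22 × 29 = 6.38
  $155k+: 0.4 × 22.5 = 9
Post-stratified estimate = 31.385 → 31.4.

31.4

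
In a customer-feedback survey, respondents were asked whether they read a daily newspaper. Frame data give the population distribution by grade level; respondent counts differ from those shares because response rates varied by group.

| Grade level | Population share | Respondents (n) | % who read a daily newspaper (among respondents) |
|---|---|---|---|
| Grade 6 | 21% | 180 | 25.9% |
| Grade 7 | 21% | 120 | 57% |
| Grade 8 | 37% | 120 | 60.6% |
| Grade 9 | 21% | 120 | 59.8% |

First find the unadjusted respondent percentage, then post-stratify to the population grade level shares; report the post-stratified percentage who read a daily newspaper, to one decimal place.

52.4%

Without adjustment, the pooled respondent share is:
  (180/540)×25.9 + (120/540)×57 + (120/540)×60.6 + (120/540)×59.8 = 48.0556%
Post-stratifying to population shares instead:
  0.21×25.9 + 0.21×57 + 0.37×60.6 + 0.21×59.8 = 52.389%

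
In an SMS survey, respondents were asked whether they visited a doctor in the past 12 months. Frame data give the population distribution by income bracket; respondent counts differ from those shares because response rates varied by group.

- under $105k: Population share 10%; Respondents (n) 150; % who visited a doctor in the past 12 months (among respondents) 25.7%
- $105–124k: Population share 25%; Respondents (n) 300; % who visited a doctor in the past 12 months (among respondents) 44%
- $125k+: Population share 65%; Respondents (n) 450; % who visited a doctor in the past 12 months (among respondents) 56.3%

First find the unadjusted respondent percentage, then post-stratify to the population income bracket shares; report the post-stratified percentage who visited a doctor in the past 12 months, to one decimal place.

Without adjustment, the pooled respondent share is:
  (150/900)×25.7 + (300/900)×44 + (450/900)×56.3 = 47.1%
Reweighting by population income bracket shares:
  0.1×25.7 + 0.25×44 + 0.65×56.3 = 50.165%

50.2%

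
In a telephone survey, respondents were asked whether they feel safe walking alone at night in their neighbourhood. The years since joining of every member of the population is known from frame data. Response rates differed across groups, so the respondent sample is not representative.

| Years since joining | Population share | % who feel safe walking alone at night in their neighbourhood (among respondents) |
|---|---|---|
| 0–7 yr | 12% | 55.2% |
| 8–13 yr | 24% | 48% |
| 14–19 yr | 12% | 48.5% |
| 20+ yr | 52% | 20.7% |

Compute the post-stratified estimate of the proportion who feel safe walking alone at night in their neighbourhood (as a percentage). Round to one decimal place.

34.7%

Reweight to the known years since joining distribution:
  0–7 yr: 0.12 × 55.2 = 6.624
  8–13 yr: 0.24 × 48 = 11.52
  14–19 yr: 0.12 × 48.5 = 5.82
  20+ yr: 0.52 × 20.7 = 10.764
Post-stratified estimate = 34.728 → 34.7%.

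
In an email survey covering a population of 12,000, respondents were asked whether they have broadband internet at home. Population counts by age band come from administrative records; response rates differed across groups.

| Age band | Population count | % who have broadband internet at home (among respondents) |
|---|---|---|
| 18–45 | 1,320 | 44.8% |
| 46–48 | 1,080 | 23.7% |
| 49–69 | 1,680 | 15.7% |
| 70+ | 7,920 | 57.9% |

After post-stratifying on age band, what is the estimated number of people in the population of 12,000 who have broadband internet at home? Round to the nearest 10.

Estimated count per cell = population count × respondent percentage:
  18–45: 1,320 × 44.8% = 591.36
  46–48: 1,080 × 23.7% = 255.96
  49–69: 1,680 × 15.7% = 263.76
  70+: 7,920 × 57.9% = 4585.68
Estimated total = 5696.76 → 5,700.

5,700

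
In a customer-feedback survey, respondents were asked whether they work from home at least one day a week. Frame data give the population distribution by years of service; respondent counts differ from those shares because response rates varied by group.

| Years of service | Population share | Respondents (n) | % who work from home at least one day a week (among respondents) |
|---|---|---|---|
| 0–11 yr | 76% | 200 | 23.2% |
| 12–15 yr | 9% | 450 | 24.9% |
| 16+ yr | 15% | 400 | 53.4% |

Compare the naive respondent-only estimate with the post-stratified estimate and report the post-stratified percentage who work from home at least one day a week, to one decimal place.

27.9%

Naive respondent-only estimate (weights = respondent counts):
  (200/1050)×23.2 + (450/1050)×24.9 + (400/1050)×53.4 = 35.4333%
Post-stratified estimate weights by population shares:
  0.76×23.2 + 0.09×24.9 + 0.15×53.4 = 27.883%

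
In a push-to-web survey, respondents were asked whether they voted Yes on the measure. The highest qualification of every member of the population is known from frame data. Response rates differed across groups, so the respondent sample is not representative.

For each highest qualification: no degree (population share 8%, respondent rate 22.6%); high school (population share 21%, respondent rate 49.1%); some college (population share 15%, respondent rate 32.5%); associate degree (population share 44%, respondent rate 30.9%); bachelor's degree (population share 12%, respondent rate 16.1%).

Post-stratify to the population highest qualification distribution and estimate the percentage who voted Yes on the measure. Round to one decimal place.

32.5%

Weight each group's respondent value by its population share:
  no degree: 0.08 × 22.6 = 1.808
  high school: 0.21 × 49.1 = 10.311
  some college: 0.15 × 32.5 = 4.875
  associate degree: 0.44 × 30.9 = 13.596
  bachelor's degree: 0.12 × 16.1 = 1.932
Post-stratified estimate = 32.522 → 32.5%.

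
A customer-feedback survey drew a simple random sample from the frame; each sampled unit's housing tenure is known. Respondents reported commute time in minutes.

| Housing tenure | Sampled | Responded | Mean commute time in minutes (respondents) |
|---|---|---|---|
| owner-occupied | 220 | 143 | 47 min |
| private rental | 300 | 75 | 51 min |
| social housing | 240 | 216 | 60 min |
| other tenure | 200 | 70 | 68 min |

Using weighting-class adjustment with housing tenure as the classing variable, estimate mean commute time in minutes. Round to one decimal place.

Class response rates: owner-occupied 143/220 = 65%, private rental 75/300 = 25%, social housing 216/240 = 90%, other tenure 70/200 = 35%.
Weighting each respondent by the inverse class response rate inflates each class back to its sampled size, so the class weight is n_sampled:
  owner-occupied: 220 × 47 = 10,340
  private rental: 300 × 51 = 15,300
  social housing: 240 × 60 = 14,400
  other tenure: 200 × 68 = 13,600
Adjusted estimate = 53,640 / 960 = 55.875 → 55.9.

55.9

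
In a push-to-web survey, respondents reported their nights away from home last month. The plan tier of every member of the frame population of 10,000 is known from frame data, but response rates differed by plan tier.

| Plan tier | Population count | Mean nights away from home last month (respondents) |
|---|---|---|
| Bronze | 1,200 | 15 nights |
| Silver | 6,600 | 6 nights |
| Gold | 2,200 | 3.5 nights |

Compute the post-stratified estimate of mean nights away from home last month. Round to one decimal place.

6.5

Post-stratification weights by population share, not respondent share:
  Bronze: (1,200/10,000) × 15 = 1.8
  Silver: (6,600/10,000) × 6 = 3.96
  Gold: (2,200/10,000) × 3.5 = 0.77
Post-stratified estimate = 6.53 → 6.5.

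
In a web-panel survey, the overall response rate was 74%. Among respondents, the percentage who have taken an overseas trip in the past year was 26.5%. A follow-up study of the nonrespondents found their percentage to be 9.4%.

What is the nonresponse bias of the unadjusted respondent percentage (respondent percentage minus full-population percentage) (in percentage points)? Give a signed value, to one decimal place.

+4.4 percentage points

Nonresponse fraction = 1 − 0.74 = 0.26.
Bias = (nonresponse fraction) × (respondent percentage − nonrespondent percentage)
     = 0.26 × (26.5 − 9.4) = 0.26 × 17.1 = 4.446.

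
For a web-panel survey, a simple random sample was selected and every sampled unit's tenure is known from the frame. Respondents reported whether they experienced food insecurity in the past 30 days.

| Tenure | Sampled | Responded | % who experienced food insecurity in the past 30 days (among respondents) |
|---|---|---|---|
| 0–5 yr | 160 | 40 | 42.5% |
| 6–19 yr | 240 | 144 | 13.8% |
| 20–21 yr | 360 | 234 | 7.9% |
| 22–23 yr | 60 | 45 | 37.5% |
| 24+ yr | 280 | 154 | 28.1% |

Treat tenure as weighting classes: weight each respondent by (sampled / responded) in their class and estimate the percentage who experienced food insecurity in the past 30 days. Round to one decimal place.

Response rates by class: 0–5 yr 40/160 = 25%, 6–19 yr 144/240 = 60%, 20–21 yr 234/360 = 65%, 22–23 yr 45/60 = 75%, 24+ yr 154/280 = 55%.
Each respondent's weight = sampled/responded in their class; summing within a class gives n_sampled, so:
  0–5 yr: 160 × 42.5 = 6800
  6–19 yr: 240 × 13.8 = 3312
  20–21 yr: 360 × 7.9 = 2844
  22–23 yr: 60 × 37.5 = 2250
  24+ yr: 280 × 28.1 = 7868
Adjusted estimate = 23,074 / 1,100 = 20.9764 → 21.0%.

21.0%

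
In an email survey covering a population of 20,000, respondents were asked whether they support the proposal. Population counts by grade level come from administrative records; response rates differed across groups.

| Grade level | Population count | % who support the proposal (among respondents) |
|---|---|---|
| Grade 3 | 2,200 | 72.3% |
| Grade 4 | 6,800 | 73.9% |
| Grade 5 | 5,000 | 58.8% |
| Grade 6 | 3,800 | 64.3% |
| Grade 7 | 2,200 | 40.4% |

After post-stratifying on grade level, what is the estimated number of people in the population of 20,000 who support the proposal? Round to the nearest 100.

12,900

Estimated count per cell = population count × respondent percentage:
  Grade 3: 2,200 × 72.3% = 1590.6
  Grade 4: 6,800 × 73.9% = 5025.2
  Grade 5: 5,000 × 58.8% = 2940
  Grade 6: 3,800 × 64.3% = 2443.4
  Grade 7: 2,200 × 40.4% = 888.8
Estimated total = 12,888 → 12,900.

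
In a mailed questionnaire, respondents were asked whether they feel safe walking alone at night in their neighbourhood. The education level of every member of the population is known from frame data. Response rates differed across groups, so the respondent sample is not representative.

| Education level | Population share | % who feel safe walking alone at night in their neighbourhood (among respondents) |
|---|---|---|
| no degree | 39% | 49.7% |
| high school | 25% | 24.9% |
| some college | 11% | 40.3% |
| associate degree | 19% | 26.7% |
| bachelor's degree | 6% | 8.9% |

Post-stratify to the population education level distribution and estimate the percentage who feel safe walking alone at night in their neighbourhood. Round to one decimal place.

35.6%

Weight each group's respondent value by its population share:
  no degree: 0.39 × 49.7 = 19.383
  high school: 0.25 × 24.9 = 6.225
  some college: 0.11 × 40.3 = 4.433
  associate degree: 0.19 × 26.7 = 5.073
  bachelor's degree: 0.06 × 8.9 = 0.534
Post-stratified estimate = 35.648 → 35.6%.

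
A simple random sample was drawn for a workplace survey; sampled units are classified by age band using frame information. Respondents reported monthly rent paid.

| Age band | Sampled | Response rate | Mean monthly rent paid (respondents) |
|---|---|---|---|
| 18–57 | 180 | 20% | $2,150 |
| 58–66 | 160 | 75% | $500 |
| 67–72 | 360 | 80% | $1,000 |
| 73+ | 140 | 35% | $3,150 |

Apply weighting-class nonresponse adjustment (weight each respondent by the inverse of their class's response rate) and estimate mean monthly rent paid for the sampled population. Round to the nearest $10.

$1,510

Each respondent's weight = sampled/responded in their class; summing within a class gives n_sampled, so:
  18–57: 180 × 2150 = 387,000
  58–66: 160 × 500 = 80,000
  67–72: 360 × 1000 = 360,000
  73+: 140 × 3150 = 441,000
Adjusted estimate = 1,268,000 / 840 = 1509.52 → $1,510.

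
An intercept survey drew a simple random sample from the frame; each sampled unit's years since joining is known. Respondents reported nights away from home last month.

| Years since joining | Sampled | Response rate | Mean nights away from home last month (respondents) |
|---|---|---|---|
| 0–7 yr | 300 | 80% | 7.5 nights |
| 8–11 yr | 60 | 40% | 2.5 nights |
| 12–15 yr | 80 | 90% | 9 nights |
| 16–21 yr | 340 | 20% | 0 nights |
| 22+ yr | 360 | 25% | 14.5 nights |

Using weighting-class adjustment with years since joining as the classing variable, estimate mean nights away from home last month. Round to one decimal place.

Each respondent's weight = sampled/responded in their class; summing within a class gives n_sampled, so:
  0–7 yr: 300 × 7.5 = 2250
  8–11 yr: 60 × 2.5 = 150
  12–15 yr: 80 × 9 = 720
  16–21 yr: 340 × 0 = 0
  22+ yr: 360 × 14.5 = 5220
Adjusted estimate = 8340 / 1,140 = 7.31579 → 7.3.

7.3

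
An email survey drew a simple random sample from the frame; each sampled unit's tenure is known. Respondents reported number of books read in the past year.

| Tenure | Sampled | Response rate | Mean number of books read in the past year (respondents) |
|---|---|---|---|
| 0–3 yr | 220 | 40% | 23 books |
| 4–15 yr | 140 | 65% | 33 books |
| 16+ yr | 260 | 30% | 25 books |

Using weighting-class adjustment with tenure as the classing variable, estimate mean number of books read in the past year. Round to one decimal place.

26.1

Weighting each respondent by the inverse class response rate inflates each class back to its sampled size, so the class weight is n_sampled:
  0–3 yr: 220 × 23 = 5060
  4–15 yr: 140 × 33 = 4620
  16+ yr: 260 × 25 = 6500
Adjusted estimate = 16,180 / 620 = 26.0968 → 26.1.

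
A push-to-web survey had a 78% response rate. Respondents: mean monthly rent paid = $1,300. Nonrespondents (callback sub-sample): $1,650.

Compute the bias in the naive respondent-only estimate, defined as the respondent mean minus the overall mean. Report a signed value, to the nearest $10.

-$80

Nonresponse fraction = 1 − 0.78 = 0.22.
Bias = (nonresponse fraction) × (respondent mean − nonrespondent mean)
     = 0.22 × (1300 − 1650) = 0.22 × -350 = -77.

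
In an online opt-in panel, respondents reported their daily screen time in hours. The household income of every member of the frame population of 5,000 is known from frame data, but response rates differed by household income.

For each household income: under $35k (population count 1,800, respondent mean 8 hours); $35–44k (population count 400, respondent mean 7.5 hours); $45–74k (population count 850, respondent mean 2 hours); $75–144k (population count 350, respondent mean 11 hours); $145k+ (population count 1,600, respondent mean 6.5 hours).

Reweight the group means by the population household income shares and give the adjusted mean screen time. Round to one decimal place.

Weight each group's respondent value by its population share:
  under $35k: (1,800/5,000) × 8 = 2.88
  $35–44k: (400/5,000) × 7.5 = 0.6
  $45–74k: (850/5,000) × 2 = 0.34
  $75–144k: (350/5,000) × 11 = 0.77
  $145k+: (1,600/5,000) × 6.5 = 2.08
Post-stratified estimate = 6.67 → 6.7.

6.7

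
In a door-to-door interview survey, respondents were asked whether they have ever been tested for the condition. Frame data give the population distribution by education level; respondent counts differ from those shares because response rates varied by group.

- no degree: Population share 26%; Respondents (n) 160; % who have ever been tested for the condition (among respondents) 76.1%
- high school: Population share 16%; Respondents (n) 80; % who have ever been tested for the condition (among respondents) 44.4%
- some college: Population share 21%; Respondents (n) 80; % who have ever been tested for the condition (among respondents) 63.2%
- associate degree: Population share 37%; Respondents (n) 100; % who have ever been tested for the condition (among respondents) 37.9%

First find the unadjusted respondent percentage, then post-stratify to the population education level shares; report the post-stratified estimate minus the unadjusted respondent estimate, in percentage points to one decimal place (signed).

Naive respondent-only estimate (weights = respondent counts):
  (160/420)×76.1 + (80/420)×44.4 + (80/420)×63.2 + (100/420)×37.9 = 58.5095%
Post-stratifying to population shares instead:
  0.26×76.1 + 0.16×44.4 + 0.21×63.2 + 0.37×37.9 = 54.185%
Difference = 54.185 − 58.5095 = -4.3245 pp.

-4.3 percentage points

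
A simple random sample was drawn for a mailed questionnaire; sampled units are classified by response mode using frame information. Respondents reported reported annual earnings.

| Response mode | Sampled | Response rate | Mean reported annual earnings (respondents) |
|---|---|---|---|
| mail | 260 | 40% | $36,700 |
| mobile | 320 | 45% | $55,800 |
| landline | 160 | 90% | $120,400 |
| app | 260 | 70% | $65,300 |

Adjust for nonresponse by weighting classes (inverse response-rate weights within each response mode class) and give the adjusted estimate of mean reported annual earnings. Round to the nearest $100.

Each respondent's weight = sampled/responded in their class; summing within a class gives n_sampled, so:
  mail: 260 × 36,700 = 9,542,000
  mobile: 320 × 55,800 = 17,856,000
  landline: 160 × 120,400 = 19,264,000
  app: 260 × 65,300 = 16,978,000
Adjusted estimate = 63,640,000 / 1,000 = 63,640 → $63,600.

$63,600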